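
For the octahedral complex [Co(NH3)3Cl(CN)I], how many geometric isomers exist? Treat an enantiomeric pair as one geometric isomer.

The six octahedral sites form three mutually perpendicular trans pairs.
Systematic placement gives 4 geometric isomers: NH3 mer (3 arrangements); NH3 fac (chiral).

4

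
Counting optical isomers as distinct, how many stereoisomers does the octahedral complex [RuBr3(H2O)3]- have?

2

Systematic placement gives 2 geometric isomers: Br mer; Br fac.
Each arrangement has an internal mirror plane or centre of symmetry, so none is chiral.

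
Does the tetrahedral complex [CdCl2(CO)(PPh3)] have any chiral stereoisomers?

All four vertices of a tetrahedron are equivalent and mutually adjacent, so cis/trans isomerism cannot arise.
Only one geometric arrangement is possible.

no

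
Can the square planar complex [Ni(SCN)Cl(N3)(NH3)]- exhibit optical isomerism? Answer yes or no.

no

Working through the distinct placements yields 3 geometric isomers: (Cl/NH3 trans, N3/SCN trans); (Cl/SCN trans, N3/NH3 trans); (Cl/N3 trans, NH3/SCN trans).
Each arrangement has an internal mirror plane or centre of symmetry, so none is chiral.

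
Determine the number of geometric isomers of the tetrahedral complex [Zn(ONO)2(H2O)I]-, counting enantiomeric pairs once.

In a tetrahedral complex all four positions are equivalent and every pair of ligands is adjacent — there is no cis/trans distinction.
Only one geometric arrangement is possible.

1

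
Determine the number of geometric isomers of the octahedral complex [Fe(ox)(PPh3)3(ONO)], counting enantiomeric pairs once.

An octahedron has six vertices in three trans pairs; every non-trans pair is cis.
Each ox is bidentate and must span two cis positions.
Systematic placement gives 2 geometric isomers: PPh3 fac; PPh3 mer.

2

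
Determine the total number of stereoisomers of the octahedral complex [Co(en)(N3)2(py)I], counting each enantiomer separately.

Each en is bidentate and must span two cis positions.
Systematic placement gives 4 geometric isomers: N3 cis (3 arrangements, 2 chiral); N3 trans.
Of these, 2 lack any improper symmetry element and so occur as enantiomeric pairs, giving 4 + 2 = 6 stereoisomers in total.

6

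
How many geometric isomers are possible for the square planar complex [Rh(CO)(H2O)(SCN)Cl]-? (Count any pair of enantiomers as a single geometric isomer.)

In a square planar complex each vertex has one trans partner and two cis neighbours.
There are 3 geometric isomers: (CO/H2O trans, Cl/SCN trans); (CO/SCN trans, Cl/H2O trans); (CO/Cl trans, H2O/SCN trans).

3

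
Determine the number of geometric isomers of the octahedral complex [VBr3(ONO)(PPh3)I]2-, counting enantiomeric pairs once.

An octahedron has six vertices in three trans pairs; every non-trans pair is cis.
The distinct arrangements are (4 in all): Br mer (3 arrangements); Br fac (chiral).

4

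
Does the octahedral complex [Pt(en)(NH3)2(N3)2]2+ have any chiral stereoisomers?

yes

The six octahedral sites form three mutually perpendicular trans pairs.
Each en is bidentate and must span two cis positions.
Working through the distinct placements yields 3 geometric isomers: NH3 cis, N3 trans; NH3 cis, N3 cis (chiral); NH3 trans, N3 cis.
One of these lacks any improper symmetry element and so occurs as an enantiomeric pair, giving 3 + 1 = 4 stereoisomers in total.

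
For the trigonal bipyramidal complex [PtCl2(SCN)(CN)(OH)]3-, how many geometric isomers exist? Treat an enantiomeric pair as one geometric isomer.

7

In a trigonal bipyramid the two axial positions differ from the three equatorial ones.
Exhaustive case analysis gives 7 geometric isomers.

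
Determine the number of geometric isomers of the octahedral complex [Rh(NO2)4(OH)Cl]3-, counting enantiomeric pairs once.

In an octahedral complex each vertex has one trans partner and four cis neighbours.
There are 2 geometric isomers: OH and Cl mutually cis; OH and Cl mutually trans.

2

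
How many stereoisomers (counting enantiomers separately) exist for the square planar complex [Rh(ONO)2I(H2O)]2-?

In a square planar complex each vertex has one trans partner and two cis neighbours.
There are 2 geometric isomers: ONO cis; ONO trans.
Each arrangement has an internal mirror plane or centre of symmetry, so none is chiral.

2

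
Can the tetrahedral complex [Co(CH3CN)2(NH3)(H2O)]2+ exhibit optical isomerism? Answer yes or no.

In a tetrahedral complex all four positions are equivalent and every pair of ligands is adjacent — there is no cis/trans distinction.
Only one geometric arrangement is possible.

no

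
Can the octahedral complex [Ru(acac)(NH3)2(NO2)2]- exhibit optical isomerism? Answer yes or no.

An octahedron has six vertices in three trans pairs; every non-trans pair is cis.
Each acac is bidentate and must span two cis positions.
Systematic placement gives 3 geometric isomers: NH3 trans, NO2 cis; NH3 cis, NO2 cis (chiral); NH3 cis, NO2 trans.
One of these lacks any improper symmetry element and so occurs as an enantiomeric pair, giving 3 + 1 = 4 stereoisomers in total.

yes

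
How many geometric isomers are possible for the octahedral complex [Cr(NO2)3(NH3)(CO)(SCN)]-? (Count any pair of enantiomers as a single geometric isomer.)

4

An octahedron has six vertices in three trans pairs; every non-trans pair is cis.
Systematic placement gives 4 geometric isomers: NO2 mer (3 arrangements); NO2 fac (chiral).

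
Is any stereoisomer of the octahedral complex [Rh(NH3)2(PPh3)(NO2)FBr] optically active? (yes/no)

The six octahedral sites form three mutually perpendicular trans pairs.
Systematic enumeration (placing each ligand type in turn and discarding arrangements equivalent by rotation or reflection) gives 9 geometric isomers.
Of these, 6 lack any improper symmetry element and so occur as enantiomeric pairs, giving 9 + 6 = 15 stereoisomers in total.

yes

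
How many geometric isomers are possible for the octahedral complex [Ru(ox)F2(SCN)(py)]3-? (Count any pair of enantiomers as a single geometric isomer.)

4

The six octahedral sites form three mutually perpendicular trans pairs.
Each ox is bidentate and must span two cis positions.
The distinct arrangements are (4 in all): F trans; F cis (3 arrangements, 2 chiral).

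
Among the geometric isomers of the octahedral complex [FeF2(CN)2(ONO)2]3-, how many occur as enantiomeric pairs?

1

In an octahedral complex each vertex has one trans partner and four cis neighbours.
There are 5 geometric isomers: F trans, CN trans, ONO trans; F cis, CN trans, ONO cis; F cis, CN cis, ONO trans; F cis, CN cis, ONO cis (chiral); F trans, CN cis, ONO cis.
One of these lacks any improper symmetry element and so occurs as an enantiomeric pair, giving 5 + 1 = 6 stereoisomers in total.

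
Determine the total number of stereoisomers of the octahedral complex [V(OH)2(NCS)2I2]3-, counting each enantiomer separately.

In an octahedral complex each vertex has one trans partner and four cis neighbours.
Systematic placement gives 5 geometric isomers: OH trans, NCS trans, I trans; OH cis, NCS cis, I trans; OH trans, NCS cis, I cis; OH cis, NCS cis, I cis (chiral); OH cis, NCS trans, I cis.
One of these lacks any improper symmetry element and so occurs as an enantiomeric pair, giving 5 + 1 = 6 stereoisomers in total.

6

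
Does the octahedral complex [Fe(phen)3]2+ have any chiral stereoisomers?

yes

The six octahedral sites form three mutually perpendicular trans pairs.
Each phen is bidentate and must span two cis positions.
Only one geometric arrangement is possible; it has no improper symmetry element, so it exists as a pair of enantiomers (2 stereoisomers).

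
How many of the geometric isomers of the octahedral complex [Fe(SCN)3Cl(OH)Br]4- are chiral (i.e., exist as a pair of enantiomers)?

The six octahedral sites form three mutually perpendicular trans pairs.
Working through the distinct placements yields 4 geometric isomers: SCN mer (3 arrangements); SCN fac (chiral).
One of these lacks any improper symmetry element and so occurs as an enantiomeric pair, giving 4 + 1 = 5 stereoisomers in total.

1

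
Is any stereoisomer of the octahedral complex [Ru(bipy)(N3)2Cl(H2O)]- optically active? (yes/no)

In an octahedral complex each vertex has one trans partner and four cis neighbours.
Each bipy is bidentate and must span two cis positions.
The distinct arrangements are (4 in all): N3 cis (3 arrangements, 2 chiral); N3 trans.
Of these, 2 lack any improper symmetry element and so occur as enantiomeric pairs, giving 4 + 2 = 6 stereoisomers in total.

yes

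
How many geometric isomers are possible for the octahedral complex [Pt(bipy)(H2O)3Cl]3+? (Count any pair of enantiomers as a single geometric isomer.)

2

Each bipy is bidentate and must span two cis positions.
Systematic placement gives 2 geometric isomers: H2O fac; H2O mer.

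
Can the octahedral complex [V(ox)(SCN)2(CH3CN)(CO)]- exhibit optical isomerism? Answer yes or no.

An octahedron has six vertices in three trans pairs; every non-trans pair is cis.
Each ox is bidentate and must span two cis positions.
Working through the distinct placements yields 4 geometric isomers: SCN cis (3 arrangements, 2 chiral); SCN trans.
Of these, 2 lack any improper symmetry element and so occur as enantiomeric pairs, giving 4 + 2 = 6 stereoisomers in total.

yes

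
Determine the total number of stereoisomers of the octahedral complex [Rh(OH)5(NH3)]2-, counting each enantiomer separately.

In an octahedral complex each vertex has one trans partner and four cis neighbours.
Only one geometric arrangement is possible.

1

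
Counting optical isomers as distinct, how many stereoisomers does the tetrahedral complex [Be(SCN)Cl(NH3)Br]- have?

All four vertices of a tetrahedron are equivalent and mutually adjacent, so cis/trans isomerism cannot arise.
Only one geometric arrangement is possible; it has no improper symmetry element, so it exists as a pair of enantiomers (2 stereoisomers).

2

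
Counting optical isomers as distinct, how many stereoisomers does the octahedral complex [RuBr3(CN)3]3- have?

2

In an octahedral complex each vertex has one trans partner and four cis neighbours.
Systematic placement gives 2 geometric isomers: Br mer; Br fac.
Each arrangement has an internal mirror plane or centre of symmetry, so none is chiral.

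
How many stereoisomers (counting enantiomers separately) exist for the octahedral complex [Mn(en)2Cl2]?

3

In an octahedral complex each vertex has one trans partner and four cis neighbours.
Each en is bidentate and must span two cis positions.
Systematic placement gives 2 geometric isomers: Cl trans; Cl cis (chiral).
One of these lacks any improper symmetry element and so occurs as an enantiomeric pair, giving 2 + 1 = 3 stereoisomers in total.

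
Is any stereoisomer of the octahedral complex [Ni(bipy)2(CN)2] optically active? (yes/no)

An octahedron has six vertices in three trans pairs; every non-trans pair is cis.
Each bipy is bidentate and must span two cis positions.
The distinct arrangements are (2 in all): CN trans; CN cis (chiral).
One of these lacks any improper symmetry element and so occurs as an enantiomeric pair, giving 2 + 1 = 3 stereoisomers in total.

yes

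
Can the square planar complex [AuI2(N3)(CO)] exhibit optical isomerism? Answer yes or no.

no

Systematic placement gives 2 geometric isomers: I cis; I trans.
Each arrangement has an internal mirror plane or centre of symmetry, so none is chiral.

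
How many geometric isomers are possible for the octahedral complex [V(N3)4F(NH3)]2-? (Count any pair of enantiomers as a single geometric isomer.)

In an octahedral complex each vertex has one trans partner and four cis neighbours.
Systematic placement gives 2 geometric isomers: F and NH3 mutually cis; F and NH3 mutually trans.

2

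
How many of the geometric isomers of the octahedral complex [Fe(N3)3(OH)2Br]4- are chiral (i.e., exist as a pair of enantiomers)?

0

Systematic placement gives 3 geometric isomers: N3 mer, OH trans; N3 fac, OH cis; N3 mer, OH cis.
Each arrangement has an internal mirror plane or centre of symmetry, so none is chiral.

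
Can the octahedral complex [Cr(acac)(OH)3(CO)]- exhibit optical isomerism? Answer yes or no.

In an octahedral complex each vertex has one trans partner and four cis neighbours.
Each acac is bidentate and must span two cis positions.
There are 2 geometric isomers: OH fac; OH mer.
Each arrangement has an internal mirror plane or centre of symmetry, so none is chiral.

no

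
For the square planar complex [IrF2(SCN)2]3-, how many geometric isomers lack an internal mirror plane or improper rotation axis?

0

In a square planar complex each vertex has one trans partner and two cis neighbours.
Working through the distinct placements yields 2 geometric isomers: F cis; F trans.
Each arrangement has an internal mirror plane or centre of symmetry, so none is chiral.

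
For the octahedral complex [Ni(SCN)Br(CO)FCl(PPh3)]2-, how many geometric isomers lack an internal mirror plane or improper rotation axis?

Systematic enumeration (placing each ligand type in turn and discarding arrangements equivalent by rotation or reflection) gives 15 geometric isomers.
Of these, 15 lack any improper symmetry element and so occur as enantiomeric pairs, giving 15 + 15 = 30 stereoisomers in total.

15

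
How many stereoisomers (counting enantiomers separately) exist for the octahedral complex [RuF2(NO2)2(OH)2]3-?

An octahedron has six vertices in three trans pairs; every non-trans pair is cis.
Systematic placement gives 5 geometric isomers: F trans, NO2 trans, OH trans; F trans, NO2 cis, OH cis; F cis, NO2 cis, OH trans; F cis, NO2 cis, OH cis (chiral); F cis, NO2 trans, OH cis.
One of these lacks any improper symmetry element and so occurs as an enantiomeric pair, giving 5 + 1 = 6 stereoisomers in total.

6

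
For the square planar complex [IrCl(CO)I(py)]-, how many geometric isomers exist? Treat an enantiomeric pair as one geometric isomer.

3

In a square planar complex each vertex has one trans partner and two cis neighbours.
There are 3 geometric isomers: (CO/I trans, Cl/py trans); (CO/py trans, Cl/I trans); (CO/Cl trans, I/py trans).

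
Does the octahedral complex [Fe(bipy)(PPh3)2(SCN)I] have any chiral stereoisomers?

An octahedron has six vertices in three trans pairs; every non-trans pair is cis.
Each bipy is bidentate and must span two cis positions.
The distinct arrangements are (4 in all): PPh3 cis (3 arrangements, 2 chiral); PPh3 trans.
Of these, 2 lack any improper symmetry element and so occur as enantiomeric pairs, giving 4 + 2 = 6 stereoisomers in total.

yes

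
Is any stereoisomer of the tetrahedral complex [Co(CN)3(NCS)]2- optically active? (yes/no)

no

In a tetrahedral complex all four positions are equivalent and every pair of ligands is adjacent — there is no cis/trans distinction.
Only one geometric arrangement is possible.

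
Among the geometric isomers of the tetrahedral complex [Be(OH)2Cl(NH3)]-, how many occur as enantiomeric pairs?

0

All four vertices of a tetrahedron are equivalent and mutually adjacent, so cis/trans isomerism cannot arise.
Only one geometric arrangement is possible.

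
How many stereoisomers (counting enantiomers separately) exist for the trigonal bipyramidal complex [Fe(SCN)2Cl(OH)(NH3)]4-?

In a trigonal bipyramid the two axial positions differ from the three equatorial ones.
Exhaustive case analysis gives 7 geometric isomers.
Of these, 3 lack any improper symmetry element and so occur as enantiomeric pairs, giving 7 + 3 = 10 stereoisomers in total.

10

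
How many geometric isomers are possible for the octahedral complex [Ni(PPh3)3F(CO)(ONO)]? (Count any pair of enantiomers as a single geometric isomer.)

An octahedron has six vertices in three trans pairs; every non-trans pair is cis.
Systematic placement gives 4 geometric isomers: PPh3 mer (3 arrangements); PPh3 fac (chiral).

4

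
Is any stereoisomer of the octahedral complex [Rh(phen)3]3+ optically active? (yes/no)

An octahedron has six vertices in three trans pairs; every non-trans pair is cis.
Each phen is bidentate and must span two cis positions.
Only one geometric arrangement is possible; it has no improper symmetry element, so it exists as a pair of enantiomers (2 stereoisomers).

yes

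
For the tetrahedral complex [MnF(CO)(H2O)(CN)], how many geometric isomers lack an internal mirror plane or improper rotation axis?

1

In a tetrahedral complex all four positions are equivalent and every pair of ligands is adjacent — there is no cis/trans distinction.
Only one geometric arrangement is possible; it has no improper symmetry element, so it exists as a pair of enantiomers (2 stereoisomers).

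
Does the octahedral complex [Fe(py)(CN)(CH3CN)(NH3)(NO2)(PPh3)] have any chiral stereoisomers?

In an octahedral complex each vertex has one trans partner and four cis neighbours.
Exhaustive case analysis gives 15 geometric isomers.
Of these, 15 lack any improper symmetry element and so occur as enantiomeric pairs, giving 15 + 15 = 30 stereoisomers in total.

yes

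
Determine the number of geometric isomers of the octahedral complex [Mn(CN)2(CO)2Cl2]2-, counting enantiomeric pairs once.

In an octahedral complex each vertex has one trans partner and four cis neighbours.
Systematic placement gives 5 geometric isomers: CN trans, CO trans, Cl trans; CN trans, CO cis, Cl cis; CN cis, CO cis, Cl trans; CN cis, CO cis, Cl cis (chiral); CN cis, CO trans, Cl cis.

5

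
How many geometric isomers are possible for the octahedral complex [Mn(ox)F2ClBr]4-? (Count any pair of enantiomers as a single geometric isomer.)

In an octahedral complex each vertex has one trans partner and four cis neighbours.
Each ox is bidentate and must span two cis positions.
Working through the distinct placements yields 4 geometric isomers: F cis (3 arrangements, 2 chiral); F trans.

4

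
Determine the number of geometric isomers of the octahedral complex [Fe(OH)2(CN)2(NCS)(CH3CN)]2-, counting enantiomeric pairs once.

There are 6 geometric isomers: OH trans, CN cis; OH cis, CN cis (3 arrangements, 2 chiral); OH trans, CN trans; OH cis, CN trans.

6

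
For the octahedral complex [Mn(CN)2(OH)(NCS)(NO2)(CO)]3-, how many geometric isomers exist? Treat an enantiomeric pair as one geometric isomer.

An octahedron has six vertices in three trans pairs; every non-trans pair is cis.
Systematic enumeration (placing each ligand type in turn and discarding arrangements equivalent by rotation or reflection) gives 9 geometric isomers.

9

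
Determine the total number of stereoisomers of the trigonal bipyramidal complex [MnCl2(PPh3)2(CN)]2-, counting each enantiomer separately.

A trigonal bipyramid has two axial and three equatorial sites, which are chemically inequivalent.
Exhaustive case analysis gives 5 geometric isomers.
One of these lacks any improper symmetry element and so occurs as an enantiomeric pair, giving 5 + 1 = 6 stereoisomers in total.

6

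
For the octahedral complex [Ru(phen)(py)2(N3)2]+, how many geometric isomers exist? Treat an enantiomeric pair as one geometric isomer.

3

In an octahedral complex each vertex has one trans partner and four cis neighbours.
Each phen is bidentate and must span two cis positions.
The distinct arrangements are (3 in all): py cis, N3 trans; py trans, N3 cis; py cis, N3 cis (chiral).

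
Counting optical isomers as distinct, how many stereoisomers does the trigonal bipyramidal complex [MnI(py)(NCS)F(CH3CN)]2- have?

In a trigonal bipyramid the two axial positions differ from the three equatorial ones.
Placing the ligands in turn and identifying arrangements related by rotation or reflection leaves 10 distinct geometric isomers.
Of these, 10 lack any improper symmetry element and so occur as enantiomeric pairs, giving 10 + 10 = 20 stereoisomers in total.

20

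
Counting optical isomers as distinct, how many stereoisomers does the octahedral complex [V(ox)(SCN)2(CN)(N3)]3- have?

The six octahedral sites form three mutually perpendicular trans pairs.
Each ox is bidentate and must span two cis positions.
Systematic placement gives 4 geometric isomers: SCN cis (3 arrangements, 2 chiral); SCN trans.
Of these, 2 lack any improper symmetry element and so occur as enantiomeric pairs, giving 4 + 2 = 6 stereoisomers in total.

6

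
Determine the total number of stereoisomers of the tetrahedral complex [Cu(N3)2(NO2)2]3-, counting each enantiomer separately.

1

In a tetrahedral complex all four positions are equivalent and every pair of ligands is adjacent — there is no cis/trans distinction.
Only one geometric arrangement is possible.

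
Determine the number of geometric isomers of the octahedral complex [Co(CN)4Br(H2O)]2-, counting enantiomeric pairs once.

The distinct arrangements are (2 in all): Br and H2O mutually cis; Br and H2O mutually trans.

2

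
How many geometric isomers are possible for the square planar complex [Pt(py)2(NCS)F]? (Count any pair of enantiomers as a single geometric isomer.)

A square has two trans pairs of vertices; adjacent vertices are cis.
Systematic placement gives 2 geometric isomers: py cis; py trans.

2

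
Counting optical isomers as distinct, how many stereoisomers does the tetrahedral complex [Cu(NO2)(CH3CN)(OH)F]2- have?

In a tetrahedral complex all four positions are equivalent and every pair of ligands is adjacent — there is no cis/trans distinction.
Only one geometric arrangement is possible; it has no improper symmetry element, so it exists as a pair of enantiomers (2 stereoisomers).

2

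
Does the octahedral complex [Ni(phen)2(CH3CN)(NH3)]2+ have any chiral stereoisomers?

The six octahedral sites form three mutually perpendicular trans pairs.
Each phen is bidentate and must span two cis positions.
There are 2 geometric isomers: CH3CN and NH3 mutually trans; CH3CN and NH3 mutually cis (chiral).
One of these lacks any improper symmetry element and so occurs as an enantiomeric pair, giving 2 + 1 = 3 stereoisomers in total.

yes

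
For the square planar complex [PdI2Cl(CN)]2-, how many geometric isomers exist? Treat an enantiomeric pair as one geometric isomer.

2

A square has two trans pairs of vertices; adjacent vertices are cis.
There are 2 geometric isomers: I cis; I trans.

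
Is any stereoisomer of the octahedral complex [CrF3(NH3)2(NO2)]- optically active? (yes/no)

no

In an octahedral complex each vertex has one trans partner and four cis neighbours.
The distinct arrangements are (3 in all): F mer, NH3 cis; F mer, NH3 trans; F fac, NH3 cis.
Each arrangement has an internal mirror plane or centre of symmetry, so none is chiral.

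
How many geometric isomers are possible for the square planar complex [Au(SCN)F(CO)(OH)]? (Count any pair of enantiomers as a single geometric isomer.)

In a square planar complex each vertex has one trans partner and two cis neighbours.
Working through the distinct placements yields 3 geometric isomers: (CO/OH trans, F/SCN trans); (CO/SCN trans, F/OH trans); (CO/F trans, OH/SCN trans).

3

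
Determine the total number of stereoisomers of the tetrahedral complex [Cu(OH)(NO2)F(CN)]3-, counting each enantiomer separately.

All four vertices of a tetrahedron are equivalent and mutually adjacent, so cis/trans isomerism cannot arise.
Only one geometric arrangement is possible; it has no improper symmetry element, so it exists as a pair of enantiomers (2 stereoisomers).

2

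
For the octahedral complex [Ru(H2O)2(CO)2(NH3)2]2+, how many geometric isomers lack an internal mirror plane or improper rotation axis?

1

An octahedron has six vertices in three trans pairs; every non-trans pair is cis.
The distinct arrangements are (5 in all): H2O trans, CO trans, NH3 trans; H2O cis, CO trans, NH3 cis; H2O cis, CO cis, NH3 trans; H2O cis, CO cis, NH3 cis (chiral); H2O trans, CO cis, NH3 cis.
One of these lacks any improper symmetry element and so occurs as an enantiomeric pair, giving 5 + 1 = 6 stereoisomers in total.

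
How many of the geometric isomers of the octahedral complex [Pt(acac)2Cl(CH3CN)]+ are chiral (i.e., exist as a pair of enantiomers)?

Each acac is bidentate and must span two cis positions.
There are 2 geometric isomers: Cl and CH3CN mutually trans; Cl and CH3CN mutually cis (chiral).
One of these lacks any improper symmetry element and so occurs as an enantiomeric pair, giving 2 + 1 = 3 stereoisomers in total.

1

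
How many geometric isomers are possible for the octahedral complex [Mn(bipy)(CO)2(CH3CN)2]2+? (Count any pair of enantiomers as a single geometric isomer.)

An octahedron has six vertices in three trans pairs; every non-trans pair is cis.
Each bipy is bidentate and must span two cis positions.
There are 3 geometric isomers: CO cis, CH3CN trans; CO cis, CH3CN cis (chiral); CO trans, CH3CN cis.

3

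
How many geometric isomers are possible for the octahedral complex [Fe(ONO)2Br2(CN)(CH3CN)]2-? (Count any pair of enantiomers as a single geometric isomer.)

In an octahedral complex each vertex has one trans partner and four cis neighbours.
The distinct arrangements are (6 in all): ONO trans, Br trans; ONO cis, Br trans; ONO trans, Br cis; ONO cis, Br cis (3 arrangements, 2 chiral).

6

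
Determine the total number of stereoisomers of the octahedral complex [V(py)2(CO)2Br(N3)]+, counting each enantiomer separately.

8

The six octahedral sites form three mutually perpendicular trans pairs.
There are 6 geometric isomers: py trans, CO cis; py cis, CO cis (3 arrangements, 2 chiral); py trans, CO trans; py cis, CO trans.
Of these, 2 lack any improper symmetry element and so occur as enantiomeric pairs, giving 6 + 2 = 8 stereoisomers in total.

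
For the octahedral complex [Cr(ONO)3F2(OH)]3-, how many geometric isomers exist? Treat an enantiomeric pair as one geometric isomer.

The six octahedral sites form three mutually perpendicular trans pairs.
Systematic placement gives 3 geometric isomers: ONO mer, F trans; ONO mer, F cis; ONO fac, F cis.

3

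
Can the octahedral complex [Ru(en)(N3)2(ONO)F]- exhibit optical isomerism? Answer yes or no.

The six octahedral sites form three mutually perpendicular trans pairs.
Each en is bidentate and must span two cis positions.
Systematic placement gives 4 geometric isomers: N3 cis (3 arrangements, 2 chiral); N3 trans.
Of these, 2 lack any improper symmetry element and so occur as enantiomeric pairs, giving 4 + 2 = 6 stereoisomers in total.

yes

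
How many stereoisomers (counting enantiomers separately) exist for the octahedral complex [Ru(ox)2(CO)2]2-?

3

In an octahedral complex each vertex has one trans partner and four cis neighbours.
Each ox is bidentate and must span two cis positions.
The distinct arrangements are (2 in all): CO trans; CO cis (chiral).
One of these lacks any improper symmetry element and so occurs as an enantiomeric pair, giving 2 + 1 = 3 stereoisomers in total.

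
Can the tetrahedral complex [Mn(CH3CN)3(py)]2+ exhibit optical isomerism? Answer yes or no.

Only one geometric arrangement is possible.

no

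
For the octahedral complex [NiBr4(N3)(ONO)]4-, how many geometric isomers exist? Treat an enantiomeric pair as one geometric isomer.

2

In an octahedral complex each vertex has one trans partner and four cis neighbours.
There are 2 geometric isomers: N3 and ONO mutually trans; N3 and ONO mutually cis.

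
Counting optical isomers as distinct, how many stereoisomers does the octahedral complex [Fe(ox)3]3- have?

2

Each ox is bidentate and must span two cis positions.
Only one geometric arrangement is possible; it has no improper symmetry element, so it exists as a pair of enantiomers (2 stereoisomers).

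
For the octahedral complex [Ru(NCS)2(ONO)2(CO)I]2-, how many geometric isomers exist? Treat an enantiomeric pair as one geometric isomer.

In an octahedral complex each vertex has one trans partner and four cis neighbours.
Working through the distinct placements yields 6 geometric isomers: NCS trans, ONO trans; NCS cis, ONO cis (3 arrangements, 2 chiral); NCS cis, ONO trans; NCS trans, ONO cis.

6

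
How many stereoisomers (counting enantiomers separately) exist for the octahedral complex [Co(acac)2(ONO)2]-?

Each acac is bidentate and must span two cis positions.
Systematic placement gives 2 geometric isomers: ONO trans; ONO cis (chiral).
One of these lacks any improper symmetry element and so occurs as an enantiomeric pair, giving 2 + 1 = 3 stereoisomers in total.

3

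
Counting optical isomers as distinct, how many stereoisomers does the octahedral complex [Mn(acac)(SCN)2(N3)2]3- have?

4

An octahedron has six vertices in three trans pairs; every non-trans pair is cis.
Each acac is bidentate and must span two cis positions.
Systematic placement gives 3 geometric isomers: SCN cis, N3 trans; SCN cis, N3 cis (chiral); SCN trans, N3 cis.
One of these lacks any improper symmetry element and so occurs as an enantiomeric pair, giving 3 + 1 = 4 stereoisomers in total.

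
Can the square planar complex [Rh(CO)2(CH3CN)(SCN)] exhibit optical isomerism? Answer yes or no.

In a square planar complex each vertex has one trans partner and two cis neighbours.
Working through the distinct placements yields 2 geometric isomers: CO cis; CO trans.
Each arrangement has an internal mirror plane or centre of symmetry, so none is chiral.

no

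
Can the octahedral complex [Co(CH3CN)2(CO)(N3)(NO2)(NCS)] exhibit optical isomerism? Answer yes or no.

yes

An octahedron has six vertices in three trans pairs; every non-trans pair is cis.
Placing the ligands in turn and identifying arrangements related by rotation or reflection leaves 9 distinct geometric isomers.
Of these, 6 lack any improper symmetry element and so occur as enantiomeric pairs, giving 9 + 6 = 15 stereoisomers in total.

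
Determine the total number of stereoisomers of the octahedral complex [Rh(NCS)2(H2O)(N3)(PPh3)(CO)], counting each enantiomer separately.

The six octahedral sites form three mutually perpendicular trans pairs.
Placing the ligands in turn and identifying arrangements related by rotation or reflection leaves 9 distinct geometric isomers.
Of these, 6 lack any improper symmetry element and so occur as enantiomeric pairs, giving 9 + 6 = 15 stereoisomers in total.

15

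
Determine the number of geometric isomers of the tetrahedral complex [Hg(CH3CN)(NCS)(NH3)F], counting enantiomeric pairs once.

1

In a tetrahedral complex all four positions are equivalent and every pair of ligands is adjacent — there is no cis/trans distinction.
Only one geometric arrangement is possible; it has no improper symmetry element, so it exists as a pair of enantiomers (2 stereoisomers).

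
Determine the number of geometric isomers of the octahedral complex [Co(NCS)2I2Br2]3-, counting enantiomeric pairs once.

The six octahedral sites form three mutually perpendicular trans pairs.
The distinct arrangements are (5 in all): NCS trans, I trans, Br trans; NCS cis, I cis, Br trans; NCS trans, I cis, Br cis; NCS cis, I cis, Br cis (chiral); NCS cis, I trans, Br cis.

5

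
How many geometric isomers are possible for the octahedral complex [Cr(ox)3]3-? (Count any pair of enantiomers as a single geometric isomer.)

Each ox is bidentate and must span two cis positions.
Only one geometric arrangement is possible; it has no improper symmetry element, so it exists as a pair of enantiomers (2 stereoisomers).

1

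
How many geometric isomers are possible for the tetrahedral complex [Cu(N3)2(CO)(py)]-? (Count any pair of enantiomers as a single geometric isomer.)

In a tetrahedral complex all four positions are equivalent and every pair of ligands is adjacent — there is no cis/trans distinction.
Only one geometric arrangement is possible.

1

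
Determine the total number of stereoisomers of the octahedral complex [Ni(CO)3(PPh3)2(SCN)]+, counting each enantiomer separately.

3

Working through the distinct placements yields 3 geometric isomers: CO mer, PPh3 cis; CO mer, PPh3 trans; CO fac, PPh3 cis.
Each arrangement has an internal mirror plane or centre of symmetry, so none is chiral.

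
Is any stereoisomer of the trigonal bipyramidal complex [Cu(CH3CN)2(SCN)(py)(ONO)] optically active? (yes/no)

yes

A trigonal bipyramid has two axial and three equatorial sites, which are chemically inequivalent.
Placing the ligands in turn and identifying arrangements related by rotation or reflection leaves 7 distinct geometric isomers.
Of these, 3 lack any improper symmetry element and so occur as enantiomeric pairs, giving 7 + 3 = 10 stereoisomers in total.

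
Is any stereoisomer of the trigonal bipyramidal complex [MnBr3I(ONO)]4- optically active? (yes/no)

There are 4 geometric isomers: I equatorial, ONO equatorial; I axial, ONO equatorial; I equatorial, ONO axial; I axial, ONO axial.
Each arrangement has an internal mirror plane or centre of symmetry, so none is chiral.

no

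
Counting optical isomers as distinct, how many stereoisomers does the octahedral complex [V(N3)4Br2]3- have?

2

The six octahedral sites form three mutually perpendicular trans pairs.
Systematic placement gives 2 geometric isomers: Br trans; Br cis.
Each arrangement has an internal mirror plane or centre of symmetry, so none is chiral.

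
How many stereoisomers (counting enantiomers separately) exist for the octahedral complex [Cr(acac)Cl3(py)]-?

2

The six octahedral sites form three mutually perpendicular trans pairs.
Each acac is bidentate and must span two cis positions.
Working through the distinct placements yields 2 geometric isomers: Cl mer; Cl fac.
Each arrangement has an internal mirror plane or centre of symmetry, so none is chiral.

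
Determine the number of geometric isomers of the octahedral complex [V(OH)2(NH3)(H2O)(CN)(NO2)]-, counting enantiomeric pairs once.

The six octahedral sites form three mutually perpendicular trans pairs.
Exhaustive case analysis gives 9 geometric isomers.

9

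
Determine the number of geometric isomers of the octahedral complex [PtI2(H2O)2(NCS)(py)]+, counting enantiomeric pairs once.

6

The six octahedral sites form three mutually perpendicular trans pairs.
The distinct arrangements are (6 in all): I trans, H2O trans; I cis, H2O trans; I cis, H2O cis (3 arrangements, 2 chiral); I trans, H2O cis.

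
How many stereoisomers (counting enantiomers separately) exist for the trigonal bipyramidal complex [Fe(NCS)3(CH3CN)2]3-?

3

In a trigonal bipyramid the two axial positions differ from the three equatorial ones.
There are 3 geometric isomers: CH3CN both axial; CH3CN one axial, one equatorial; CH3CN both equatorial.
Each arrangement has an internal mirror plane or centre of symmetry, so none is chiral.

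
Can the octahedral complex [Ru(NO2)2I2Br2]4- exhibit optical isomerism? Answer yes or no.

An octahedron has six vertices in three trans pairs; every non-trans pair is cis.
The distinct arrangements are (5 in all): NO2 trans, I trans, Br trans; NO2 cis, I cis, Br trans; NO2 trans, I cis, Br cis; NO2 cis, I cis, Br cis (chiral); NO2 cis, I trans, Br cis.
One of these lacks any improper symmetry element and so occurs as an enantiomeric pair, giving 5 + 1 = 6 stereoisomers in total.

yes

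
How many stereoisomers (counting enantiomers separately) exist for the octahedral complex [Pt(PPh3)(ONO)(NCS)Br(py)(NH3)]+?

An octahedron has six vertices in three trans pairs; every non-trans pair is cis.
Placing the ligands in turn and identifying arrangements related by rotation or reflection leaves 15 distinct geometric isomers.
Of these, 15 lack any improper symmetry element and so occur as enantiomeric pairs, giving 15 + 15 = 30 stereoisomers in total.

30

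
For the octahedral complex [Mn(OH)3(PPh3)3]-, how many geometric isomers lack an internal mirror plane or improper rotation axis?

0

An octahedron has six vertices in three trans pairs; every non-trans pair is cis.
Systematic placement gives 2 geometric isomers: OH mer; OH fac.
Each arrangement has an internal mirror plane or centre of symmetry, so none is chiral.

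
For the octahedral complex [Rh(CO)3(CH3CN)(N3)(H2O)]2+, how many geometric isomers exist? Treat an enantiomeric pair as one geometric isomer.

In an octahedral complex each vertex has one trans partner and four cis neighbours.
There are 4 geometric isomers: CO mer (3 arrangements); CO fac (chiral).

4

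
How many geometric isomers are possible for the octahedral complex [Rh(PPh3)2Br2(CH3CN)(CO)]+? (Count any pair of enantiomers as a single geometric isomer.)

There are 6 geometric isomers: PPh3 trans, Br trans; PPh3 cis, Br trans; PPh3 trans, Br cis; PPh3 cis, Br cis (3 arrangements, 2 chiral).

6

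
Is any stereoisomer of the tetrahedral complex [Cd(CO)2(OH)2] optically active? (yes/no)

Only one geometric arrangement is possible.

no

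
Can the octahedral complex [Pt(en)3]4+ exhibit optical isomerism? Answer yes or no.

The six octahedral sites form three mutually perpendicular trans pairs.
Each en is bidentate and must span two cis positions.
Only one geometric arrangement is possible; it has no improper symmetry element, so it exists as a pair of enantiomers (2 stereoisomers).

yes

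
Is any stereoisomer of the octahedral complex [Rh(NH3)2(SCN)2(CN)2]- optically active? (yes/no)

yes

In an octahedral complex each vertex has one trans partner and four cis neighbours.
There are 5 geometric isomers: NH3 trans, SCN trans, CN trans; NH3 cis, SCN cis, CN trans; NH3 cis, SCN trans, CN cis; NH3 cis, SCN cis, CN cis (chiral); NH3 trans, SCN cis, CN cis.
One of these lacks any improper symmetry element and so occurs as an enantiomeric pair, giving 5 + 1 = 6 stereoisomers in total.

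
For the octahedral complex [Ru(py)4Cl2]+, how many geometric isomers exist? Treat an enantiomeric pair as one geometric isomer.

2

Systematic placement gives 2 geometric isomers: Cl trans; Cl cis.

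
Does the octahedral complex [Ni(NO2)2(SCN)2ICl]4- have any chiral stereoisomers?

The six octahedral sites form three mutually perpendicular trans pairs.
There are 6 geometric isomers: NO2 trans, SCN trans; NO2 cis, SCN cis (3 arrangements, 2 chiral); NO2 cis, SCN trans; NO2 trans, SCN cis.
Of these, 2 lack any improper symmetry element and so occur as enantiomeric pairs, giving 6 + 2 = 8 stereoisomers in total.

yes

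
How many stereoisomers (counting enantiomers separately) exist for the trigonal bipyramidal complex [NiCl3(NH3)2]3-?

3

There are 3 geometric isomers: NH3 both equatorial; NH3 one axial, one equatorial; NH3 both axial.
Each arrangement has an internal mirror plane or centre of symmetry, so none is chiral.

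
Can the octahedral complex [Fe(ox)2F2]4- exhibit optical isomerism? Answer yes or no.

yes

The six octahedral sites form three mutually perpendicular trans pairs.
Each ox is bidentate and must span two cis positions.
Working through the distinct placements yields 2 geometric isomers: F trans; F cis (chiral).
One of these lacks any improper symmetry element and so occurs as an enantiomeric pair, giving 2 + 1 = 3 stereoisomers in total.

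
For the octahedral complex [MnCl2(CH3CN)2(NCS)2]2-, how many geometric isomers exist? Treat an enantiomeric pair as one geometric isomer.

In an octahedral complex each vertex has one trans partner and four cis neighbours.
Systematic placement gives 5 geometric isomers: Cl trans, CH3CN trans, NCS trans; Cl cis, CH3CN trans, NCS cis; Cl cis, CH3CN cis, NCS trans; Cl cis, CH3CN cis, NCS cis (chiral); Cl trans, CH3CN cis, NCS cis.

5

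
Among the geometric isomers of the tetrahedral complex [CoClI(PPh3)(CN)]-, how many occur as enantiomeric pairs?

1

All four vertices of a tetrahedron are equivalent and mutually adjacent, so cis/trans isomerism cannot arise.
Only one geometric arrangement is possible; it has no improper symmetry element, so it exists as a pair of enantiomers (2 stereoisomers).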